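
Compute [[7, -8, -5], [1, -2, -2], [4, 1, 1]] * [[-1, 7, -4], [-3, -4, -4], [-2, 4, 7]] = C[0][0] = (7)*(-1) + (-8)*(-3) + (-5)*(-2) = 27
C[0][1] = (7)*(7) + (-8)*(-4) + (-5)*(4) = 61
C[0][2] = (7)*(-4) + (-8)*(-4) + (-5)*(7) = -31
C[1][0] = (1)*(-1) + (-2)*(-3) + (-2)*(-2) = 9
C[1][1] = (1)*(7) + (-2)*(-4) + (-2)*(4) = 7
C[1][2] = (1)*(-4) + (-2)*(-4) + (-2)*(7) = -10
... (3 more cells)
= [[27, 61, -31], [9, 7, -10], [-9, 28, -13]]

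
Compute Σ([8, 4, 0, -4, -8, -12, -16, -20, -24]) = -72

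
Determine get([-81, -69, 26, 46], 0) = -81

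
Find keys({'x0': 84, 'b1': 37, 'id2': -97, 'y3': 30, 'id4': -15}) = ['x0', 'b1', 'id2', 'y3', 'id4']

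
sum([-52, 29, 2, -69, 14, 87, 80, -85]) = (-52) + 29 + 2 + (-69) + 14 + 87 + 80 + (-85)
= 6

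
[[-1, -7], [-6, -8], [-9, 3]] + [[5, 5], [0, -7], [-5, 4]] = [[4, -2], [-6, -15], [-14, 7]]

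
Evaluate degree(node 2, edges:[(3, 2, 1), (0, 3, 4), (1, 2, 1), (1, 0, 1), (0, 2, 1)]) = 3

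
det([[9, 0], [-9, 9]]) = 81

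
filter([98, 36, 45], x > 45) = [98]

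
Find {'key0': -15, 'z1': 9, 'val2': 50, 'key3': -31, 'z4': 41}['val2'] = 50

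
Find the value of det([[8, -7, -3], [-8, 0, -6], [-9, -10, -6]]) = -762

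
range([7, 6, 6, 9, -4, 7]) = 13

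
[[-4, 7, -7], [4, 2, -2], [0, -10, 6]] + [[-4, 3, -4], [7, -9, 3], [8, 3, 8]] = [[-8, 10, -11], [11, -7, 1], [8, -7, 14]]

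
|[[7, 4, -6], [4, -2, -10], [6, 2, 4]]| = -340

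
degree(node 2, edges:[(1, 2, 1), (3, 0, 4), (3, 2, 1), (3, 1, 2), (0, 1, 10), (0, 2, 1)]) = incident: (1,2), (3,2), (0,2)
= 3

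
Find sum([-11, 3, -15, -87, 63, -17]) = -64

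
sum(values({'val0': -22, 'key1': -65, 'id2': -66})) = (-22) + (-65) + (-66)
= -153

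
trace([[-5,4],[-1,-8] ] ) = -13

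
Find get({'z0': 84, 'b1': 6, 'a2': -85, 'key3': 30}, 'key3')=30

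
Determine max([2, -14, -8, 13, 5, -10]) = 13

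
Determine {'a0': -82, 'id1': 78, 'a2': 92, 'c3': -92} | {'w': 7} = {'a0': -82, 'id1': 78, 'a2': 92, 'c3': -92, 'w': 7}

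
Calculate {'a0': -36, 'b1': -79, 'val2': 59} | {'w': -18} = {'a0': -36, 'b1': -79, 'val2': 59, 'w': -18}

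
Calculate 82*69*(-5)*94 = -2659260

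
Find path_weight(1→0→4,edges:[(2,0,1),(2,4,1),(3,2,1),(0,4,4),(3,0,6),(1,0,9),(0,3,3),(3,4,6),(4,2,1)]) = w(1→0)=9 + w(0→4)=4
= 13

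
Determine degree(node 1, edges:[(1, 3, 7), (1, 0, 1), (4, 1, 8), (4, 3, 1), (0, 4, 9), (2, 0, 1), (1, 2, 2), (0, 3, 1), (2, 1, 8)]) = incident: (1,3), (1,0), (4,1), (1,2), (2,1)
= 5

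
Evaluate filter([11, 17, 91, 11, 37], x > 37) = [91]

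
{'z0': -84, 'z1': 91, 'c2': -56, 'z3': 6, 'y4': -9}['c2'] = -56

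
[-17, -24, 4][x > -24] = [-17, 4]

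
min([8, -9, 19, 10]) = -9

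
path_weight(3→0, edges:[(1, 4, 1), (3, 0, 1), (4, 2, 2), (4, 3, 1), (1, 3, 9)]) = w(3→0)=1
= 1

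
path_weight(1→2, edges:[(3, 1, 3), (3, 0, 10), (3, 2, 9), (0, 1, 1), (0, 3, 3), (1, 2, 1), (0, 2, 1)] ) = 1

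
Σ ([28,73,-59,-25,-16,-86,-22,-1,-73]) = 28 + 73 + (-59) + (-25) + (-16) + (-86) + (-22) + (-1) + (-73)
= -181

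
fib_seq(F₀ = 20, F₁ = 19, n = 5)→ F_2 = F_1 + F_0 = 39
F_3 = F_2 + F_1 = 58
F_4 = F_3 + F_2 = 97
= [20, 19, 39, 58, 97]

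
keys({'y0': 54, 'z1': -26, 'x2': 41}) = ['y0', 'z1', 'x2']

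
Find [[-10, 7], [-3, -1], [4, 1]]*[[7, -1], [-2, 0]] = C[0][0] = (-10)*(7) + (7)*(-2) = -84
C[0][1] = (-10)*(-1) + (7)*(0) = 10
C[1][0] = (-3)*(7) + (-1)*(-2) = -19
C[1][1] = (-3)*(-1) + (-1)*(0) = 3
C[2][0] = (4)*(7) + (1)*(-2) = 26
C[2][1] = (4)*(-1) + (1)*(0) = -4
= [[-84, 10], [-19, 3], [26, -4]]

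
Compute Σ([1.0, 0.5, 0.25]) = 1.0 + 0.5 + 0.25
= 1.75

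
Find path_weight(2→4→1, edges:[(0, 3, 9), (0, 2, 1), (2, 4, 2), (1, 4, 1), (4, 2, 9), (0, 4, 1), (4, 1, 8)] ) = w(2→4)=2 + w(4→1)=8
= 10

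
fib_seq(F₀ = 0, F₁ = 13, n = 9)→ [0, 13, 13, 26, 39, 65, 104, 169, 273]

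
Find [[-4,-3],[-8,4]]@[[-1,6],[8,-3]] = [[-20, -15], [40, -60]]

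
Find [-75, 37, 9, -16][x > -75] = [37, 9, -16]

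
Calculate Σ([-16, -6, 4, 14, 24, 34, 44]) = 98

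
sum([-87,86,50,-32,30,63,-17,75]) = 168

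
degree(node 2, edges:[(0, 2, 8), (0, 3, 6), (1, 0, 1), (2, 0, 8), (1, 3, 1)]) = 2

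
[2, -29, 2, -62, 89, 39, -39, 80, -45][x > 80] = [89]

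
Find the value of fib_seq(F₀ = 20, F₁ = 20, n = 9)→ [20, 20, 40, 60, 100, 160, 260, 420, 680]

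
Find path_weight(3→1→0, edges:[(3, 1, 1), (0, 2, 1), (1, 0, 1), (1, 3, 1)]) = 2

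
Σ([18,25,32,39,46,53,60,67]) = 340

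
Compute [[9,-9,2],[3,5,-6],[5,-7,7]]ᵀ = [[9, 3, 5], [-9, 5, -7], [2, -6, 7]]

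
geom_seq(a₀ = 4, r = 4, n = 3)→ [4, 16, 64]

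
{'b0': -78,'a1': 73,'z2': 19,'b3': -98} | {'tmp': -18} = {'b0': -78, 'a1': 73, 'z2': 19, 'b3': -98, 'tmp': -18}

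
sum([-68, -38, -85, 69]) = (-68) + (-38) + (-85) + 69
= -122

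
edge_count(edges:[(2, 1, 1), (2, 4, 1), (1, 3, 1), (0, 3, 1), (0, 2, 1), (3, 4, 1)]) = 6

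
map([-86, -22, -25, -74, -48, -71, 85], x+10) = -86+10=-76, -22+10=-12, -25+10=-15, -74+10=-64, -48+10=-38, -71+10=-61, 85+10=95
= [-76, -12, -15, -64, -38, -61, 95]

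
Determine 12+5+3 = 20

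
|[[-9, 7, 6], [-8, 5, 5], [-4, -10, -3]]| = (1)*(-9)*det([[5, 5], [-10, -3]]) + (-1)*(7)*det([[-8, 5], [-4, -3]]) + (1)*(6)*det([[-8, 5], [-4, -10]])
= -315 + -308 + 600
= -23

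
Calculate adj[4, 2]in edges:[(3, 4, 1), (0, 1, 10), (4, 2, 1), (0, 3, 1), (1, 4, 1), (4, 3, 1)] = 1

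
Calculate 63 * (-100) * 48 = -302400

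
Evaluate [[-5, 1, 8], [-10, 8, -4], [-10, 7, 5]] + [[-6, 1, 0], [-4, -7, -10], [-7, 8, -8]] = [[-11, 2, 8], [-14, 1, -14], [-17, 15, -3]]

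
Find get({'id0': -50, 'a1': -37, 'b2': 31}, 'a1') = -37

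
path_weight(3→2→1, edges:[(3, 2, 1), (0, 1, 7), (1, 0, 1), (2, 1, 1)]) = w(3→2)=1 + w(2→1)=1
= 2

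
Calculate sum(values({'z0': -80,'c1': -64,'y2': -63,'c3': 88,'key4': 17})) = (-80) + (-64) + (-63) + 88 + 17
= -102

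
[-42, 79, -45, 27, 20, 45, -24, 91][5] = 45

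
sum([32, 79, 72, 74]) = 257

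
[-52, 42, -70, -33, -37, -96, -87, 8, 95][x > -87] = [-52, 42, -70, -33, -37, 8, 95]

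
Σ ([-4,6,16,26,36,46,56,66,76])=324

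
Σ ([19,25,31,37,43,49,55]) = 19 + 25 + 31 + 37 + 43 + 49 + 55
= 259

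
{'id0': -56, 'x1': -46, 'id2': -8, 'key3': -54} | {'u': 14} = {'id0': -56, 'x1': -46, 'id2': -8, 'key3': -54, 'u': 14}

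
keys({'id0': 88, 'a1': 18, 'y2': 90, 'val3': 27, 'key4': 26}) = ['id0', 'a1', 'y2', 'val3', 'key4']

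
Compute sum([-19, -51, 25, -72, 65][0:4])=-117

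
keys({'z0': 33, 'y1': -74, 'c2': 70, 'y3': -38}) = ['z0', 'y1', 'c2', 'y3']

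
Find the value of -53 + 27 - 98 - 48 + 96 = -76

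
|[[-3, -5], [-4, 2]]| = (-3)*(2) - (-5)*(-4)
= -26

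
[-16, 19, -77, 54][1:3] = [19, -77]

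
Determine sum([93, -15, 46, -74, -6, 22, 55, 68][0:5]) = slice → [93, -15, 46, -74, -6]
93 + (-15) + 46 + (-74) + (-6)
= 44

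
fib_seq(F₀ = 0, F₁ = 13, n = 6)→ F_2 = F_1 + F_0 = 13
F_3 = F_2 + F_1 = 26
F_4 = F_3 + F_2 = 39
...
= [0, 13, 13, 26, 39, 65]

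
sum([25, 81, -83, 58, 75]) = 25 + 81 + (-83) + 58 + 75
= 156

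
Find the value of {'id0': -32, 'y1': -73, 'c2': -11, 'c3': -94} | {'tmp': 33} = {'id0': -32, 'y1': -73, 'c2': -11, 'c3': -94, 'tmp': 33}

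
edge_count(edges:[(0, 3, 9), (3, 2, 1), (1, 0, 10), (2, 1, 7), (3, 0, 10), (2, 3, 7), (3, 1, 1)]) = 7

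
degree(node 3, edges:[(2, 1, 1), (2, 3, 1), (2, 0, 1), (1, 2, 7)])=incident: (2,3)
= 1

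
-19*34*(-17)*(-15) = -164730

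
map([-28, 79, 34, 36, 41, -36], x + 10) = [-18, 89, 44, 46, 51, -26]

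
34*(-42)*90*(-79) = 10153080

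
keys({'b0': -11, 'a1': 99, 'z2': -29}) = ['b0', 'a1', 'z2']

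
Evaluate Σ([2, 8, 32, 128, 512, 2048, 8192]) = 10922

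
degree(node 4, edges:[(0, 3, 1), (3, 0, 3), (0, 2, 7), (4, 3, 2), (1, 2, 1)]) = incident: (4,3)
= 1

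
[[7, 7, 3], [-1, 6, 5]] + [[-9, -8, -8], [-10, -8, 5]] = [[-2, -1, -5], [-11, -2, 10]]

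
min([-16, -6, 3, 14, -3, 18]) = -16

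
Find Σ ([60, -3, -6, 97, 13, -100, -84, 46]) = 60 + (-3) + (-6) + 97 + 13 + (-100) + (-84) + 46
= 23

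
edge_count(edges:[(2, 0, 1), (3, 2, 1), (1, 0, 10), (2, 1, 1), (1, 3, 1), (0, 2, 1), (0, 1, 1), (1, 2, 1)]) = 8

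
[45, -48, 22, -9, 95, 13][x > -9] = [45, 22, 95, 13]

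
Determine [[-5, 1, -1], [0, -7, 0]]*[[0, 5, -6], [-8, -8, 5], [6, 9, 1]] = [[-14, -42, 34], [56, 56, -35]]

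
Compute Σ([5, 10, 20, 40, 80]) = 155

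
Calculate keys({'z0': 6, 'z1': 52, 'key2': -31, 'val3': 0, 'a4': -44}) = ['z0', 'z1', 'key2', 'val3', 'a4']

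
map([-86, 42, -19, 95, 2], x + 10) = -86+10=-76, 42+10=52, -19+10=-9, 95+10=105, 2+10=12
= [-76, 52, -9, 105, 12]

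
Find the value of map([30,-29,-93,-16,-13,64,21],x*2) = [60, -58, -186, -32, -26, 128, 42]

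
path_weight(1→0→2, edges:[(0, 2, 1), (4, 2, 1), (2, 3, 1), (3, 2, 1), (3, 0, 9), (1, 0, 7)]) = 8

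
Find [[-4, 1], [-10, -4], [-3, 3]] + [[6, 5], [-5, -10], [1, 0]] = [[2, 6], [-15, -14], [-2, 3]]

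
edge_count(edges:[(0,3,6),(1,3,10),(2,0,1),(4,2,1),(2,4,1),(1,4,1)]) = 6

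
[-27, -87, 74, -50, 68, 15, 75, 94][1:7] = [-87, 74, -50, 68, 15, 75]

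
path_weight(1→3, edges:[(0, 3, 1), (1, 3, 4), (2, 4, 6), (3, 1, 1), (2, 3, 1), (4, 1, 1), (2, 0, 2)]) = 4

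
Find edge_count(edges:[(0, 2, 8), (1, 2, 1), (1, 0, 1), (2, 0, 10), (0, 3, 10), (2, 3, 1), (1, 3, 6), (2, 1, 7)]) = 8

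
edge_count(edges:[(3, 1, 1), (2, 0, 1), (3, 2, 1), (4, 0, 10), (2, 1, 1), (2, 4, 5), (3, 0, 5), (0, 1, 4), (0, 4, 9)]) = 9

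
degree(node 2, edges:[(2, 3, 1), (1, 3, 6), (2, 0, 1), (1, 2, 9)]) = 3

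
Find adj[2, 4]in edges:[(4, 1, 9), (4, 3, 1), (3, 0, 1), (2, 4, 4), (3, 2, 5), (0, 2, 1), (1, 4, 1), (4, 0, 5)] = 4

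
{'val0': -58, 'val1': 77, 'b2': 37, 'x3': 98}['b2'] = 37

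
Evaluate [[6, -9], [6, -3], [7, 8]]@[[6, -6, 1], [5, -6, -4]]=[[-9, 18, 42], [21, -18, 18], [82, -90, -25]]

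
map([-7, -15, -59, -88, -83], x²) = [49, 225, 3481, 7744, 6889]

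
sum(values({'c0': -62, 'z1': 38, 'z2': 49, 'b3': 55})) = (-62) + 38 + 49 + 55
= 80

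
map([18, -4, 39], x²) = [324, 16, 1521]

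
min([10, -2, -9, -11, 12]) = -11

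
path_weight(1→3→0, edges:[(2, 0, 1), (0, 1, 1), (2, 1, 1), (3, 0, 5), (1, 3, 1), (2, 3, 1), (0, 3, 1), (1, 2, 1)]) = 6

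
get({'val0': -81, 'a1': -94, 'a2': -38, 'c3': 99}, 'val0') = -81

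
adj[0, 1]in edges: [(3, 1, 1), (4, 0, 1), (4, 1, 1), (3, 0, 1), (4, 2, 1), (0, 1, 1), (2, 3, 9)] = 1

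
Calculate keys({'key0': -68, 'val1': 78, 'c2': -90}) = ['key0', 'val1', 'c2']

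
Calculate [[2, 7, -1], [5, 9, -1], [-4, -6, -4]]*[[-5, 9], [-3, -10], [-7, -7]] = C[0][0] = (2)*(-5) + (7)*(-3) + (-1)*(-7) = -24
C[0][1] = (2)*(9) + (7)*(-10) + (-1)*(-7) = -45
C[1][0] = (5)*(-5) + (9)*(-3) + (-1)*(-7) = -45
C[1][1] = (5)*(9) + (9)*(-10) + (-1)*(-7) = -38
C[2][0] = (-4)*(-5) + (-6)*(-3) + (-4)*(-7) = 66
C[2][1] = (-4)*(9) + (-6)*(-10) + (-4)*(-7) = 52
= [[-24, -45], [-45, -38], [66, 52]]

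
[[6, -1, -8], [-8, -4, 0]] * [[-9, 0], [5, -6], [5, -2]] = [[-99, 22], [52, 24]]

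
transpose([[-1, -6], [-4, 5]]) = [[-1, -4], [-6, 5]]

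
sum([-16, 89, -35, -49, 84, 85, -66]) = (-16) + 89 + (-35) + (-49) + 84 + 85 + (-66)
= 92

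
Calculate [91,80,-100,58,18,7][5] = 7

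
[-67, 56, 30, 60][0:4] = [-67, 56, 30, 60]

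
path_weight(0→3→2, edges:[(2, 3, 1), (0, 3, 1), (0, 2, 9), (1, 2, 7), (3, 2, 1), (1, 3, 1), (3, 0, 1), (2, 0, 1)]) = 2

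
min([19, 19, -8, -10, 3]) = -10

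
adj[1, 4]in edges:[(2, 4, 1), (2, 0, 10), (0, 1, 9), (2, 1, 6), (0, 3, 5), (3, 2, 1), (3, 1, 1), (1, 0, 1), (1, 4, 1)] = 1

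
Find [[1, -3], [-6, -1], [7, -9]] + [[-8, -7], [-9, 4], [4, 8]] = [[-7, -10], [-15, 3], [11, -1]]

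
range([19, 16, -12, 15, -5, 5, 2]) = 31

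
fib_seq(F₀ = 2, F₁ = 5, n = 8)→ [2, 5, 7, 12, 19, 31, 50, 81]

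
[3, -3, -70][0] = 3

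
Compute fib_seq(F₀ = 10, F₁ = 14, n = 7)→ F_2 = F_1 + F_0 = 24
F_3 = F_2 + F_1 = 38
F_4 = F_3 + F_2 = 62
...
= [10, 14, 24, 38, 62, 100, 162]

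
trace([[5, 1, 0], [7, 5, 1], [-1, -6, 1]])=11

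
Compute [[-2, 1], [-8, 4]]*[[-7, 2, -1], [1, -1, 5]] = C[0][0] = (-2)*(-7) + (1)*(1) = 15
C[0][1] = (-2)*(2) + (1)*(-1) = -5
C[0][2] = (-2)*(-1) + (1)*(5) = 7
C[1][0] = (-8)*(-7) + (4)*(1) = 60
C[1][1] = (-8)*(2) + (4)*(-1) = -20
C[1][2] = (-8)*(-1) + (4)*(5) = 28
= [[15, -5, 7], [60, -20, 28]]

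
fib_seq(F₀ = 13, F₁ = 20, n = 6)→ [13, 20, 33, 53, 86, 139]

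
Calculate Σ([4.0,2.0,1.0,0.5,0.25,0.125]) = 7.875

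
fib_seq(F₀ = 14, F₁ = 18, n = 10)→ [14, 18, 32, 50, 82, 132, 214, 346, 560, 906]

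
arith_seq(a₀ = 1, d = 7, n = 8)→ [1, 8, 15, 22, 29, 36, 43, 50]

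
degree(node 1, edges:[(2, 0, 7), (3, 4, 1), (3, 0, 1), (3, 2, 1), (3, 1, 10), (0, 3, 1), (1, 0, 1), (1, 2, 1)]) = 3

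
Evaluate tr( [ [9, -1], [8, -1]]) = diagonal: 9 + (-1)
= 8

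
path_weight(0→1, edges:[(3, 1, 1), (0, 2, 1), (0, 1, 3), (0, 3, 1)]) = w(0→1)=3
= 3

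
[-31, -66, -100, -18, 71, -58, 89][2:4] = [-100, -18]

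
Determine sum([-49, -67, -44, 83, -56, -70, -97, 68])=-232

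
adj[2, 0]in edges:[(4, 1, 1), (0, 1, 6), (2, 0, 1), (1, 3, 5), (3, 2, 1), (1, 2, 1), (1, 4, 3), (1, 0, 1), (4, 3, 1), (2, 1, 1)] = 1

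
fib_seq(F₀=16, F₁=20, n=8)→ F_2 = F_1 + F_0 = 36
F_3 = F_2 + F_1 = 56
F_4 = F_3 + F_2 = 92
...
= [16, 20, 36, 56, 92, 148, 240, 388]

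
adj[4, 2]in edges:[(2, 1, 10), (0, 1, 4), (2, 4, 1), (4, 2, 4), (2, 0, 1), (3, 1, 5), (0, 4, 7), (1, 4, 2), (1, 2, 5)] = 4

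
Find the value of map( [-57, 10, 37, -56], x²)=[3249, 100, 1369, 3136]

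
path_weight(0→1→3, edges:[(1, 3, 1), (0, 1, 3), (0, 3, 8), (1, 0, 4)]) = 4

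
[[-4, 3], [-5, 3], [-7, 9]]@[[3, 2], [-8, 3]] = [[-36, 1], [-39, -1], [-93, 13]]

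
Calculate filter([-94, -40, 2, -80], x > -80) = keep x where x > -80: -94✗, -40✓, 2✓, -80✗
= [-40, 2]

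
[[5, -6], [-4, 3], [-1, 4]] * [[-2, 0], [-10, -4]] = [[50, 24], [-22, -12], [-38, -16]]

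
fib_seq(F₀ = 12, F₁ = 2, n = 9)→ [12, 2, 14, 16, 30, 46, 76, 122, 198]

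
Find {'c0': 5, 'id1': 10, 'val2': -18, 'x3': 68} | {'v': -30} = {'c0': 5, 'id1': 10, 'val2': -18, 'x3': 68, 'v': -30}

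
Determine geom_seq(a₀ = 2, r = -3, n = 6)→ a_0 = 2*(-3)^0 = 2
a_1 = 2*(-3)^1 = -6
a_2 = 2*(-3)^2 = 18
...
= [2, -6, 18, -54, 162, -486]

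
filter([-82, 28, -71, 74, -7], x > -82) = [28, -71, 74, -7]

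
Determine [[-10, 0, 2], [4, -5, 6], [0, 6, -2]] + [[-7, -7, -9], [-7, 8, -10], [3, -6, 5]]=[[-17, -7, -7], [-3, 3, -4], [3, 0, 3]]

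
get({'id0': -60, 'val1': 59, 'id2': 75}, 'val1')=59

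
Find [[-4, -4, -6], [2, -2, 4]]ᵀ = [[-4, 2], [-4, -2], [-6, 4]]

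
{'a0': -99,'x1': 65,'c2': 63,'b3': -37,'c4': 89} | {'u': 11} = {'a0': -99, 'x1': 65, 'c2': 63, 'b3': -37, 'c4': 89, 'u': 11}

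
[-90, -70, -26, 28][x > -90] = [-70, -26, 28]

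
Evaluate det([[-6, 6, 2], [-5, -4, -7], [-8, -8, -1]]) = (1)*(-6)*det([[-4, -7], [-8, -1]]) + (-1)*(6)*det([[-5, -7], [-8, -1]]) + (1)*(2)*det([[-5, -4], [-8, -8]])
= 312 + 306 + 16
= 634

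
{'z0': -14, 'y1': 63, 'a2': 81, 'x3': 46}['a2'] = 81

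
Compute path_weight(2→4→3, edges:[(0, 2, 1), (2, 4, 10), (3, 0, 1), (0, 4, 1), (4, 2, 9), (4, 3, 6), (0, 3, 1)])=w(2→4)=10 + w(4→3)=6
= 16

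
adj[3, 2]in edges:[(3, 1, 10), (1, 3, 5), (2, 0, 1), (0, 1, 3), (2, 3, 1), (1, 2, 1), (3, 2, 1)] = 1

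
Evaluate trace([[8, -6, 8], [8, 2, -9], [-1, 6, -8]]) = diagonal: 8 + 2 + (-8)
= 2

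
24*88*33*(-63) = -4390848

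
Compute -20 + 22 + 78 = 80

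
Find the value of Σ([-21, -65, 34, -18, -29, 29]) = -70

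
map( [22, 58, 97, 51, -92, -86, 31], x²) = (22)²=484, (58)²=3364, (97)²=9409, (51)²=2601, (-92)²=8464, (-86)²=7396, (31)²=961
= [484, 3364, 9409, 2601, 8464, 7396, 961]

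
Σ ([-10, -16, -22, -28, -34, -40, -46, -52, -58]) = (-10) + (-16) + (-22) + (-28) + (-34) + (-40) + (-46) + (-52) + (-58)
= -306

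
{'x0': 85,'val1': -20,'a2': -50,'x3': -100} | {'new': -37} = {'x0': 85, 'val1': -20, 'a2': -50, 'x3': -100, 'new': -37}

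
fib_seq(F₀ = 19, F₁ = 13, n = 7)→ [19, 13, 32, 45, 77, 122, 199]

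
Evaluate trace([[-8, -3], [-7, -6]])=diagonal: (-8) + (-6)
= -14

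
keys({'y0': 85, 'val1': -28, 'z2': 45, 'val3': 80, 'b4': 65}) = ['y0', 'val1', 'z2', 'val3', 'b4']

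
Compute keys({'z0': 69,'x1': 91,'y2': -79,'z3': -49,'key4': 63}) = ['z0', 'x1', 'y2', 'z3', 'key4']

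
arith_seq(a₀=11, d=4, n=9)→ [11, 15, 19, 23, 27, 31, 35, 39, 43]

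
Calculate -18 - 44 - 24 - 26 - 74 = -186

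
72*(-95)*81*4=-2216160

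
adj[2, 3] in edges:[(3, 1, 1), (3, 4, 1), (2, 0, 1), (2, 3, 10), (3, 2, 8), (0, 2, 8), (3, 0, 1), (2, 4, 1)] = 10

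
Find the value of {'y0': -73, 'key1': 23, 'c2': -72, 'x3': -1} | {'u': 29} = {'y0': -73, 'key1': 23, 'c2': -72, 'x3': -1, 'u': 29}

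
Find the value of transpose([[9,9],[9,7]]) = [[9, 9], [9, 7]]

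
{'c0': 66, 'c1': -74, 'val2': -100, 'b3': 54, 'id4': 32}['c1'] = -74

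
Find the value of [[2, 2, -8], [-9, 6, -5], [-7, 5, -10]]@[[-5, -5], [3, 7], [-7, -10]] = [[52, 84], [98, 137], [120, 170]]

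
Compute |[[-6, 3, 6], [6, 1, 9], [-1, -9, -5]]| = -711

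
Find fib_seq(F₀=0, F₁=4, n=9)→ F_2 = F_1 + F_0 = 4
F_3 = F_2 + F_1 = 8
F_4 = F_3 + F_2 = 12
...
= [0, 4, 4, 8, 12, 20, 32, 52, 84]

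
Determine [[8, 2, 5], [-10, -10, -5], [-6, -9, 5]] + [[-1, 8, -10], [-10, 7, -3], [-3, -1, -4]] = [[7, 10, -5], [-20, -3, -8], [-9, -10, 1]]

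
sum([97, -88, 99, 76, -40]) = 144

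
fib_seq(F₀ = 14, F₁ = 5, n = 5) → F_2 = F_1 + F_0 = 19
F_3 = F_2 + F_1 = 24
F_4 = F_3 + F_2 = 43
= [14, 5, 19, 24, 43]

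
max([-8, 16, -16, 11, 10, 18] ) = 18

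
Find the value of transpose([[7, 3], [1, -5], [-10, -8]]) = [[7, 1, -10], [3, -5, -8]]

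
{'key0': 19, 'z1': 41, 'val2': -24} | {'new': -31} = {'key0': 19, 'z1': 41, 'val2': -24, 'new': -31}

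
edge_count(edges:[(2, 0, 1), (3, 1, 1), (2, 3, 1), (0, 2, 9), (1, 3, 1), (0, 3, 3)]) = 6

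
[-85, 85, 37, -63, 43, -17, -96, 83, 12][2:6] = [37, -63, 43, -17]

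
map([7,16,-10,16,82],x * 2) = 7*2=14, 16*2=32, -10*2=-20, 16*2=32, 82*2=164
= [14, 32, -20, 32, 164]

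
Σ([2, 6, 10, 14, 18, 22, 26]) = 2 + 6 + 10 + 14 + 18 + 22 + 26
= 98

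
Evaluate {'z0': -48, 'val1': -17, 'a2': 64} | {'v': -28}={'z0': -48, 'val1': -17, 'a2': 64, 'v': -28}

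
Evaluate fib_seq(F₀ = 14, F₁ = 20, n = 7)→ [14, 20, 34, 54, 88, 142, 230]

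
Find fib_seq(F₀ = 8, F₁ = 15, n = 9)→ [8, 15, 23, 38, 61, 99, 160, 259, 419]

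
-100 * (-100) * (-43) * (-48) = 20640000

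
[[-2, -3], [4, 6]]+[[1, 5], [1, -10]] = [[-1, 2], [5, -4]]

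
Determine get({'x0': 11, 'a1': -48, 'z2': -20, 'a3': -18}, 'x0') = 11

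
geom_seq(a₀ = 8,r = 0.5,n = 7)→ a_0 = 8*0.5^0 = 8.0
a_1 = 8*0.5^1 = 4.0
a_2 = 8*0.5^2 = 2.0
...
= [8.0, 4.0, 2.0, 1.0, 0.5, 0.25, 0.125]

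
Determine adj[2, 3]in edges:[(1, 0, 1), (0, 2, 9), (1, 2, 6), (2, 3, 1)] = 1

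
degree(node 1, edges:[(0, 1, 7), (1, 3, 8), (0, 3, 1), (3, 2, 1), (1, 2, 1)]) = 3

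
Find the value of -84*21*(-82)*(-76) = -10993248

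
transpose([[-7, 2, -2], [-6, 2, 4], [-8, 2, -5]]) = [[-7, -6, -8], [2, 2, 2], [-2, 4, -5]]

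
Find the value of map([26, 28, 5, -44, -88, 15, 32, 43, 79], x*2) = 26*2=52, 28*2=56, 5*2=10, -44*2=-88, -88*2=-176, 15*2=30, 32*2=64, 43*2=86, 79*2=158
= [52, 56, 10, -88, -176, 30, 64, 86, 158]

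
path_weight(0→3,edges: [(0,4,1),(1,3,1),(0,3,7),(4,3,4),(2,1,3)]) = 7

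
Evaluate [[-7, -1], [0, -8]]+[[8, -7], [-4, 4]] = [[1, -8], [-4, -4]]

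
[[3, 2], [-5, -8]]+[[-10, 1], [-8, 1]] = [[-7, 3], [-13, -7]]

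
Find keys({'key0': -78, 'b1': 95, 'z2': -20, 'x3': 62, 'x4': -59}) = ['key0', 'b1', 'z2', 'x3', 'x4']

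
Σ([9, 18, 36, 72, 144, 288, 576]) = 1143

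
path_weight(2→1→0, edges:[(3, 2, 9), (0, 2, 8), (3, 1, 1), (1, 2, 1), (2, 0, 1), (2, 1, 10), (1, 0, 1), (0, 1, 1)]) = 11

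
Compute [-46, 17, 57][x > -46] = keep x where x > -46: -46✗, 17✓, 57✓
= [17, 57]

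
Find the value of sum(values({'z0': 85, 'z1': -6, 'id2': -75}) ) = 85 + (-6) + (-75)
= 4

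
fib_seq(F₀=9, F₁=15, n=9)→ F_2 = F_1 + F_0 = 24
F_3 = F_2 + F_1 = 39
F_4 = F_3 + F_2 = 63
...
= [9, 15, 24, 39, 63, 102, 165, 267, 432]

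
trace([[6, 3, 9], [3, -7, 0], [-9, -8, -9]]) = diagonal: 6 + (-7) + (-9)
= -10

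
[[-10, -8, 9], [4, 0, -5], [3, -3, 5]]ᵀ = [[-10, 4, 3], [-8, 0, -3], [9, -5, 5]]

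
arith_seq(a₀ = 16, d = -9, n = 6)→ [16, 7, -2, -11, -20, -29]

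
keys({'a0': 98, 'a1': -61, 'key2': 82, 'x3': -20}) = ['a0', 'a1', 'key2', 'x3']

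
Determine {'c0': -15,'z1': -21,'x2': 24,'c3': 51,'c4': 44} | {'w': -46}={'c0': -15, 'z1': -21, 'x2': 24, 'c3': 51, 'c4': 44, 'w': -46}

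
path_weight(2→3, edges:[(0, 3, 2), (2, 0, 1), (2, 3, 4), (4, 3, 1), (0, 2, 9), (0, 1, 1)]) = 4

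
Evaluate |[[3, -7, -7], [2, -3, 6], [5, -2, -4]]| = -271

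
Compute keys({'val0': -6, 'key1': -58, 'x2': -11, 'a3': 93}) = ['val0', 'key1', 'x2', 'a3']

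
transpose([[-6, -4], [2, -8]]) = [[-6, 2], [-4, -8]]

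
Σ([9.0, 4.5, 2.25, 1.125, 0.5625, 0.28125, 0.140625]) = 9.0 + 4.5 + 2.25 + 1.125 + 0.5625 + 0.28125 + 0.140625
= 17.859375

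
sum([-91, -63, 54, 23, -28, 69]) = -36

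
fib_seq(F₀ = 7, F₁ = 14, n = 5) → [7, 14, 21, 35, 56]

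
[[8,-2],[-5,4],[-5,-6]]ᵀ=[[8, -5, -5], [-2, 4, -6]]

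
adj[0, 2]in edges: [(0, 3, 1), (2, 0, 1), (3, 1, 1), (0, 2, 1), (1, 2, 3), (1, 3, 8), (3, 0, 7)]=1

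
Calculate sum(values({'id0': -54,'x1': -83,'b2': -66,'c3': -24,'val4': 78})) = (-54) + (-83) + (-66) + (-24) + 78
= -149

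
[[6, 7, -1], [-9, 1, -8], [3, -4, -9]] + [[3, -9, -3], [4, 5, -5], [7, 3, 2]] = [[9, -2, -4], [-5, 6, -13], [10, -1, -7]]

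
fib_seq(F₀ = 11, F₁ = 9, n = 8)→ [11, 9, 20, 29, 49, 78, 127, 205]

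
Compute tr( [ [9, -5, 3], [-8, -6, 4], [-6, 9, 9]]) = 12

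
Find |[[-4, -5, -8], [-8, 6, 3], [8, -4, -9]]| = (1)*(-4)*det([[6, 3], [-4, -9]]) + (-1)*(-5)*det([[-8, 3], [8, -9]]) + (1)*(-8)*det([[-8, 6], [8, -4]])
= 168 + 240 + 128
= 536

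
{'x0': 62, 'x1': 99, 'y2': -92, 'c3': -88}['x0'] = 62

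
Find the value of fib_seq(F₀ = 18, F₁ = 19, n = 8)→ F_2 = F_1 + F_0 = 37
F_3 = F_2 + F_1 = 56
F_4 = F_3 + F_2 = 93
...
= [18, 19, 37, 56, 93, 149, 242, 391]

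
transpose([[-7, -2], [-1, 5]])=[[-7, -1], [-2, 5]]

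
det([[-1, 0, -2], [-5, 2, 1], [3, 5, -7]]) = 81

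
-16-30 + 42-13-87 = -104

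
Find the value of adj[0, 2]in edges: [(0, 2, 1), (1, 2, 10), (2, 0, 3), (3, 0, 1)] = 1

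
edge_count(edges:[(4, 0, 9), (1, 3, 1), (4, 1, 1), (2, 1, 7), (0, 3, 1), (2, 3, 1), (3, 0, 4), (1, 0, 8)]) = 8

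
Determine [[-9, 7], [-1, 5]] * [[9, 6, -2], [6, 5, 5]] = [[-39, -19, 53], [21, 19, 27]]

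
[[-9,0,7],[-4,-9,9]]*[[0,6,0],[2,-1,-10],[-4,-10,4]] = [[-28, -124, 28], [-54, -105, 126]]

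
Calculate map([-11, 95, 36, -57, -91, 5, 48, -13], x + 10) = -11+10=-1, 95+10=105, 36+10=46, -57+10=-47, -91+10=-81, 5+10=15, 48+10=58, -13+10=-3
= [-1, 105, 46, -47, -81, 15, 58, -3]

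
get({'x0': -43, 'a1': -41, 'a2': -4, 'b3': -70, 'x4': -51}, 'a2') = -4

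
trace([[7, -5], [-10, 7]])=14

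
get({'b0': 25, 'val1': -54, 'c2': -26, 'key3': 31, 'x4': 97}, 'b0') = 25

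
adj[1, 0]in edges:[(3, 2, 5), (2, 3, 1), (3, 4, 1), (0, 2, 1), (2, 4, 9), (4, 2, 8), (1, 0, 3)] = 3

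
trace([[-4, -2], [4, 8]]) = diagonal: (-4) + 8
= 4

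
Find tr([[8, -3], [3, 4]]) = diagonal: 8 + 4
= 12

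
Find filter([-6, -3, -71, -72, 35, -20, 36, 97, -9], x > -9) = [-6, -3, 35, 36, 97]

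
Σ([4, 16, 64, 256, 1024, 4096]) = 4 + 16 + 64 + 256 + 1024 + 4096
= 5460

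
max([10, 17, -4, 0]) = 17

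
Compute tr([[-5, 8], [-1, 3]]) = -2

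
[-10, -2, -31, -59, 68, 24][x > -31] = [-10, -2, 68, 24]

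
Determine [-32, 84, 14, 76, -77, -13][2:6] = [14, 76, -77, -13]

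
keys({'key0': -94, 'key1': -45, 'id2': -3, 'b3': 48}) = ['key0', 'key1', 'id2', 'b3']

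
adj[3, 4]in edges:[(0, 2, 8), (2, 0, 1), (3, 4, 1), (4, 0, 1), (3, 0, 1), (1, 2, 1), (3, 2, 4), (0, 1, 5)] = 1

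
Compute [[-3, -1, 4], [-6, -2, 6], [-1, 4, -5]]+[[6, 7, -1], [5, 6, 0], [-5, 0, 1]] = [[3, 6, 3], [-1, 4, 6], [-6, 4, -4]]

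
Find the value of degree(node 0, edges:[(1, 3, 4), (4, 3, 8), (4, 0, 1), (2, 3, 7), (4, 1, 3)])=incident: (4,0)
= 1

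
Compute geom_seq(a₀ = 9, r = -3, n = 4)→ [9, -27, 81, -243]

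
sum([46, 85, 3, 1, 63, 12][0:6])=210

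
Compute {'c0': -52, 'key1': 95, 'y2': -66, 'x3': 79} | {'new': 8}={'c0': -52, 'key1': 95, 'y2': -66, 'x3': 79, 'new': 8}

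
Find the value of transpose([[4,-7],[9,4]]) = [[4, 9], [-7, 4]]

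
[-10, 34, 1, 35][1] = 34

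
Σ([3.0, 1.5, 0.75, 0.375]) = 5.625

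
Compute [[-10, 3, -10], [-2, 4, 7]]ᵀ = [[-10, -2], [3, 4], [-10, 7]]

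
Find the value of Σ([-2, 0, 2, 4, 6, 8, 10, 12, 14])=(-2) + 0 + 2 + 4 + 6 + 8 + 10 + 12 + 14
= 54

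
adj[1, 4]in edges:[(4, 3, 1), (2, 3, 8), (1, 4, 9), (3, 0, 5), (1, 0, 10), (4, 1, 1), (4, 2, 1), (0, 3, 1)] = 9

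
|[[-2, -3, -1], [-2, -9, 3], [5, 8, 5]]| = (1)*(-2)*det([[-9, 3], [8, 5]]) + (-1)*(-3)*det([[-2, 3], [5, 5]]) + (1)*(-1)*det([[-2, -9], [5, 8]])
= 138 + -75 + -29
= 34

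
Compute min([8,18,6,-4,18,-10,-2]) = -10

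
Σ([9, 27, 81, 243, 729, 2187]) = 9 + 27 + 81 + 243 + 729 + 2187
= 3276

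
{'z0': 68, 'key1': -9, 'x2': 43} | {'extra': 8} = {'z0': 68, 'key1': -9, 'x2': 43, 'extra': 8}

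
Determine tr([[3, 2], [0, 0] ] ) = 3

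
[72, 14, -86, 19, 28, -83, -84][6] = -84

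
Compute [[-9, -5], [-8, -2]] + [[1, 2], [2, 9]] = [[-8, -3], [-6, 7]]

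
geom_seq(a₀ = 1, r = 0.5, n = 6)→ a_0 = 1*0.5^0 = 1.0
a_1 = 1*0.5^1 = 0.5
a_2 = 1*0.5^2 = 0.25
...
= [1.0, 0.5, 0.25, 0.125, 0.0625, 0.03125]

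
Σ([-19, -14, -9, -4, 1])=-45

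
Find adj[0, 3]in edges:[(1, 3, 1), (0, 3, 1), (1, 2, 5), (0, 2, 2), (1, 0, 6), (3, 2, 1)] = 1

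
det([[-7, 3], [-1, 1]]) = (-7)*(1) - (3)*(-1)
= -4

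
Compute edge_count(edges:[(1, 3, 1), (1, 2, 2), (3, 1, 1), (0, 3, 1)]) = 4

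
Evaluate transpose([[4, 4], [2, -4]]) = [[4, 2], [4, -4]]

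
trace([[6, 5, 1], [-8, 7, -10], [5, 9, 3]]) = 16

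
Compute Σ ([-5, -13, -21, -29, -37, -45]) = (-5) + (-13) + (-21) + (-29) + (-37) + (-45)
= -150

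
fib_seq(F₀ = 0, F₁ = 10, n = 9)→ [0, 10, 10, 20, 30, 50, 80, 130, 210]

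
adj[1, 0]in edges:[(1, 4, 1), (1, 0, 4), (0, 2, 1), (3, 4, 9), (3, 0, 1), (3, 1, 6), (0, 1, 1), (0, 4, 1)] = 4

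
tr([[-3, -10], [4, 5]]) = 2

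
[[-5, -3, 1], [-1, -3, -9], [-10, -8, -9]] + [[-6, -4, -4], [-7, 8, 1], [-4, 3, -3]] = [[-11, -7, -3], [-8, 5, -8], [-14, -5, -12]]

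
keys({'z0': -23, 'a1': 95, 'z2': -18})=['z0', 'a1', 'z2']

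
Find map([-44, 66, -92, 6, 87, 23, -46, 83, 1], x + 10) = -44+10=-34, 66+10=76, -92+10=-82, 6+10=16, 87+10=97, 23+10=33, -46+10=-36, 83+10=93, 1+10=11
= [-34, 76, -82, 16, 97, 33, -36, 93, 11]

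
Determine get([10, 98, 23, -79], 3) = -79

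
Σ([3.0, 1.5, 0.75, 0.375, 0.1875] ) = 3.0 + 1.5 + 0.75 + 0.375 + 0.1875
= 5.8125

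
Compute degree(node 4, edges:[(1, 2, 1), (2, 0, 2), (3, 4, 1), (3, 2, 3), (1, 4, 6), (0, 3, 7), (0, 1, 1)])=2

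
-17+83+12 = 78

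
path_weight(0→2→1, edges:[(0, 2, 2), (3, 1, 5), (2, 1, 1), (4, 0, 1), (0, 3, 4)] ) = 3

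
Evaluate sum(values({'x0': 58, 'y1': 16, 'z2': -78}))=-4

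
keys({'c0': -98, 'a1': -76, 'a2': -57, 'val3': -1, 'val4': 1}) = ['c0', 'a1', 'a2', 'val3', 'val4']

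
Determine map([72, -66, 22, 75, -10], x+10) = [82, -56, 32, 85, 0]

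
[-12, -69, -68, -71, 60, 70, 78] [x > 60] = [70, 78]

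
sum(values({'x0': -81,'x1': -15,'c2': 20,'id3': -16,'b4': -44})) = (-81) + (-15) + 20 + (-16) + (-44)
= -136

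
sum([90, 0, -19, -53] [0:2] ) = slice → [90, 0]
90 + 0
= 90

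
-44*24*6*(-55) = 348480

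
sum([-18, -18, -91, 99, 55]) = (-18) + (-18) + (-91) + 99 + 55
= 27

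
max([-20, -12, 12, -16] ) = 12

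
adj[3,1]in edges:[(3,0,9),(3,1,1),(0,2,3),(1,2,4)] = 1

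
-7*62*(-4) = 1736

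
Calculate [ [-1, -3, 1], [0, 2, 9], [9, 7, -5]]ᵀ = [[-1, 0, 9], [-3, 2, 7], [1, 9, -5]]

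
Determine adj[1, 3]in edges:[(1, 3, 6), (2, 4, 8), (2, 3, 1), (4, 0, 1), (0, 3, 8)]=6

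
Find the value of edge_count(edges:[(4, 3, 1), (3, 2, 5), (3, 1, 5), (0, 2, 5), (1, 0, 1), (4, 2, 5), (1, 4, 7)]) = 7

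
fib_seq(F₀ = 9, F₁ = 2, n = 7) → F_2 = F_1 + F_0 = 11
F_3 = F_2 + F_1 = 13
F_4 = F_3 + F_2 = 24
...
= [9, 2, 11, 13, 24, 37, 61]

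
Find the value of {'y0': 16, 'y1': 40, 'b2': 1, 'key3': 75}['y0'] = 16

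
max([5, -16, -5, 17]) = 17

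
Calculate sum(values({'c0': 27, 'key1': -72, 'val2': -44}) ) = 27 + (-72) + (-44)
= -89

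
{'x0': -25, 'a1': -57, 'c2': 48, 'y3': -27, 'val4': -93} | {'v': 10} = {'x0': -25, 'a1': -57, 'c2': 48, 'y3': -27, 'val4': -93, 'v': 10}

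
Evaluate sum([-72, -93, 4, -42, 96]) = (-72) + (-93) + 4 + (-42) + 96
= -107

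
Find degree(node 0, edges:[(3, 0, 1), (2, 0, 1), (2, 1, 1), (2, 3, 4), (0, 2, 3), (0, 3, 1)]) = incident: (3,0), (2,0), (0,2), (0,3)
= 4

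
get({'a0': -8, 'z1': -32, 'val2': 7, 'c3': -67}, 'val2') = 7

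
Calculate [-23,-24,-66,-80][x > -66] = [-23, -24]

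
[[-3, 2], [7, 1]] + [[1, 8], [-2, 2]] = [[-2, 10], [5, 3]]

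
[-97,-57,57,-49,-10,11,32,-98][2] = 57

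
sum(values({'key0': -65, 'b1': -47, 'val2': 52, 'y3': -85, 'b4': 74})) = -71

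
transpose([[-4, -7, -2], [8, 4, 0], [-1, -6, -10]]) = [[-4, 8, -1], [-7, 4, -6], [-2, 0, -10]]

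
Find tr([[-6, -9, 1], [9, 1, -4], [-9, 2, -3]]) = diagonal: (-6) + 1 + (-3)
= -8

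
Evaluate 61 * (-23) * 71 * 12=-1195356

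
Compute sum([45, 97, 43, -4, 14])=45 + 97 + 43 + (-4) + 14
= 195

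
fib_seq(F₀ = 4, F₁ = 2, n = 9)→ [4, 2, 6, 8, 14, 22, 36, 58, 94]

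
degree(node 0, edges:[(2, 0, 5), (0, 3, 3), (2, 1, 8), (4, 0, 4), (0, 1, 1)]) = incident: (2,0), (0,3), (4,0), (0,1)
= 4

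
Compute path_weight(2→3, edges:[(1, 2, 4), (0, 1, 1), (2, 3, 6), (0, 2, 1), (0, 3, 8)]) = w(2→3)=6
= 6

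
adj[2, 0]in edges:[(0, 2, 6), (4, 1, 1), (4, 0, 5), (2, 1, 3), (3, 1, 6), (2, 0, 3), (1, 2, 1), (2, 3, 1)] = 3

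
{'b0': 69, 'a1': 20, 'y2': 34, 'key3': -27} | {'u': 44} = {'b0': 69, 'a1': 20, 'y2': 34, 'key3': -27, 'u': 44}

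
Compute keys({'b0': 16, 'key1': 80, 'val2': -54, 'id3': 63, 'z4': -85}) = ['b0', 'key1', 'val2', 'id3', 'z4']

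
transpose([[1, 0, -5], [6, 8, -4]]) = [[1, 6], [0, 8], [-5, -4]]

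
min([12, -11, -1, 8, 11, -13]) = -13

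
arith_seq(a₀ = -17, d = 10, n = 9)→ [-17, -7, 3, 13, 23, 33, 43, 53, 63]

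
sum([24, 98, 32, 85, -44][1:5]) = 171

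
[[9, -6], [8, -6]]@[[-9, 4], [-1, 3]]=[[-75, 18], [-66, 14]]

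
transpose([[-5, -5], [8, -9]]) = [[-5, 8], [-5, -9]]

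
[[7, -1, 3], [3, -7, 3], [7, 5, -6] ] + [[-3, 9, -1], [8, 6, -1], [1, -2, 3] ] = [[4, 8, 2], [11, -1, 2], [8, 3, -3]]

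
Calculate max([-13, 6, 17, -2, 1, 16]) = 17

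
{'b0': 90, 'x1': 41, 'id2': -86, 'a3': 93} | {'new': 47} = {'b0': 90, 'x1': 41, 'id2': -86, 'a3': 93, 'new': 47}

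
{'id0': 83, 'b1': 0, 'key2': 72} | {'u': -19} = {'id0': 83, 'b1': 0, 'key2': 72, 'u': -19}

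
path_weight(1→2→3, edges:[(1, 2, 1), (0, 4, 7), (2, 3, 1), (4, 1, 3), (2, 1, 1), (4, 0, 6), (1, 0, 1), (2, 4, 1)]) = 2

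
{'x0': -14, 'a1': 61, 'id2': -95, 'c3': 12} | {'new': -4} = {'x0': -14, 'a1': 61, 'id2': -95, 'c3': 12, 'new': -4}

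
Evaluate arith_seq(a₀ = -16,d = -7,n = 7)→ [-16, -23, -30, -37, -44, -51, -58]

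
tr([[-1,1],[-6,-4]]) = -5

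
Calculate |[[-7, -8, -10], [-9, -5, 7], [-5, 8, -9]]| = (1)*(-7)*det([[-5, 7], [8, -9]]) + (-1)*(-8)*det([[-9, 7], [-5, -9]]) + (1)*(-10)*det([[-9, -5], [-5, 8]])
= 77 + 928 + 970
= 1975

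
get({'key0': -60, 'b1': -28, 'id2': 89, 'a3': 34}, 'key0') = -60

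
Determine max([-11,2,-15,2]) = 2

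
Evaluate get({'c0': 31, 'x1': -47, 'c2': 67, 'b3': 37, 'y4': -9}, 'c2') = 67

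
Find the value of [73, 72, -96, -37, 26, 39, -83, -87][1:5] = [72, -96, -37, 26]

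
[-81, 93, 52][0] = -81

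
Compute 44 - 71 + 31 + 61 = 65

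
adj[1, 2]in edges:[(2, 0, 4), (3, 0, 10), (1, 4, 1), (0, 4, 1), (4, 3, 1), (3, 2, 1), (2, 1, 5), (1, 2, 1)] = 1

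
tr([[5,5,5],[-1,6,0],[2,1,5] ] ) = diagonal: 5 + 6 + 5
= 16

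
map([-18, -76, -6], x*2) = -18*2=-36, -76*2=-152, -6*2=-12
= [-36, -152, -12]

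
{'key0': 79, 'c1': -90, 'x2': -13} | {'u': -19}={'key0': 79, 'c1': -90, 'x2': -13, 'u': -19}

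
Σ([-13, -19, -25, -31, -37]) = (-13) + (-19) + (-25) + (-31) + (-37)
= -125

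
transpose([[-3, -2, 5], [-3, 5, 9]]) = [[-3, -3], [-2, 5], [5, 9]]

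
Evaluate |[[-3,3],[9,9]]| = (-3)*(9) - (3)*(9)
= -54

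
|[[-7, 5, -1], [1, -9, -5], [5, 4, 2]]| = (1)*(-7)*det([[-9, -5], [4, 2]]) + (-1)*(5)*det([[1, -5], [5, 2]]) + (1)*(-1)*det([[1, -9], [5, 4]])
= -14 + -135 + -49
= -198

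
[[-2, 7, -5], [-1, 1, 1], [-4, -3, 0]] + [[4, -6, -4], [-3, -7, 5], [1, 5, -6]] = [[2, 1, -9], [-4, -6, 6], [-3, 2, -6]]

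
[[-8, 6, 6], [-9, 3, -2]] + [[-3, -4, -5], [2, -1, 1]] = [[-11, 2, 1], [-7, 2, -1]]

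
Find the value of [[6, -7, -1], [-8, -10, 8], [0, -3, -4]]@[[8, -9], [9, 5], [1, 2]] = C[0][0] = (6)*(8) + (-7)*(9) + (-1)*(1) = -16
C[0][1] = (6)*(-9) + (-7)*(5) + (-1)*(2) = -91
C[1][0] = (-8)*(8) + (-10)*(9) + (8)*(1) = -146
C[1][1] = (-8)*(-9) + (-10)*(5) + (8)*(2) = 38
C[2][0] = (0)*(8) + (-3)*(9) + (-4)*(1) = -31
C[2][1] = (0)*(-9) + (-3)*(5) + (-4)*(2) = -23
= [[-16, -91], [-146, 38], [-31, -23]]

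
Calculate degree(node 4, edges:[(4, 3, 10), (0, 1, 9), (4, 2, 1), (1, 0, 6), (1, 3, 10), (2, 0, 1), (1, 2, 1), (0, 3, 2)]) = incident: (4,3), (4,2)
= 2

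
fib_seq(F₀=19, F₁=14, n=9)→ [19, 14, 33, 47, 80, 127, 207, 334, 541]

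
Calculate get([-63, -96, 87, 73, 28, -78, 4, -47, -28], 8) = -28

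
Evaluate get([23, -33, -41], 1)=-33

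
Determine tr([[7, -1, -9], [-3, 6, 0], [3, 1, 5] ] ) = diagonal: 7 + 6 + 5
= 18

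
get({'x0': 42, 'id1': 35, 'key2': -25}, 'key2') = -25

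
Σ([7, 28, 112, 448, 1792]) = 7 + 28 + 112 + 448 + 1792
= 2387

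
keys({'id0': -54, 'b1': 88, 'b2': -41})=['id0', 'b1', 'b2']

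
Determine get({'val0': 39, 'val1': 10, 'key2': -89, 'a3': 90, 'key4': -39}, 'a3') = 90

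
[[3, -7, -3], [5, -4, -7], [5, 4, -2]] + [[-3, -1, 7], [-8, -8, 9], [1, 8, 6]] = [[0, -8, 4], [-3, -12, 2], [6, 12, 4]]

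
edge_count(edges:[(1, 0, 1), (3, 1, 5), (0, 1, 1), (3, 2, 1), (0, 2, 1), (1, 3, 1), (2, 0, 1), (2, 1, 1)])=8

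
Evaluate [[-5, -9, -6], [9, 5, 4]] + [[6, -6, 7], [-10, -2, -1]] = [[1, -15, 1], [-1, 3, 3]]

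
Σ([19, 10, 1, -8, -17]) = 19 + 10 + 1 + (-8) + (-17)
= 5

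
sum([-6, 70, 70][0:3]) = 134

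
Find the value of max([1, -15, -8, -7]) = 1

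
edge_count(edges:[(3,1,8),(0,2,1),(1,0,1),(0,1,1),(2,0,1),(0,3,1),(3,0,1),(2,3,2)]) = 8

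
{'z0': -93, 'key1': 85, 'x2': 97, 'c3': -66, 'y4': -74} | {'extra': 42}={'z0': -93, 'key1': 85, 'x2': 97, 'c3': -66, 'y4': -74, 'extra': 42}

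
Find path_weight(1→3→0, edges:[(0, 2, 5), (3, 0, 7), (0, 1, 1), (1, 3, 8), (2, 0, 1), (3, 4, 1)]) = 15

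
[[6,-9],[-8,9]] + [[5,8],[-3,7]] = [[11, -1], [-11, 16]]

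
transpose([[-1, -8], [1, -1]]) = [[-1, 1], [-8, -1]]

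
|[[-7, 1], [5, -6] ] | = 37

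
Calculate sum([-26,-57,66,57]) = (-26) + (-57) + 66 + 57
= 40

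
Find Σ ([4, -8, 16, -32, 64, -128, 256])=172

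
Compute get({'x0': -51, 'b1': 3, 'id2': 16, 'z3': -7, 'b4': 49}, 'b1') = 3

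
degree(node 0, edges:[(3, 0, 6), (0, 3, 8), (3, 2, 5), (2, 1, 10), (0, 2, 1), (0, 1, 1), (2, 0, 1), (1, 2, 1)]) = 5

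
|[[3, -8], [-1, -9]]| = (3)*(-9) - (-8)*(-1)
= -35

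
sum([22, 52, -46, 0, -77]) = 22 + 52 + (-46) + 0 + (-77)
= -49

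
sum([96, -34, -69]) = 96 + (-34) + (-69)
= -7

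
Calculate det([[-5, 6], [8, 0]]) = -48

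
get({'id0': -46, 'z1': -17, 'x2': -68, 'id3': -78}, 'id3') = -78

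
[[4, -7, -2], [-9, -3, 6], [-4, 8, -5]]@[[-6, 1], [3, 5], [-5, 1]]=[[-35, -33], [15, -18], [73, 31]]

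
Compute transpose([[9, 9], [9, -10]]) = [[9, 9], [9, -10]]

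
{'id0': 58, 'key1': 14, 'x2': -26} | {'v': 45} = {'id0': 58, 'key1': 14, 'x2': -26, 'v': 45}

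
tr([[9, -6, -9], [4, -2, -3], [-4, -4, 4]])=11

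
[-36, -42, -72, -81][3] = -81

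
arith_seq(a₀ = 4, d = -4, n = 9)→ a_0 = 4 + 0*-4 = 4
a_1 = 4 + 1*-4 = 0
a_2 = 4 + 2*-4 = -4
...
= [4, 0, -4, -8, -12, -16, -20, -24, -28]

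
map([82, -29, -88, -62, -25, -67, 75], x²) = [6724, 841, 7744, 3844, 625, 4489, 5625]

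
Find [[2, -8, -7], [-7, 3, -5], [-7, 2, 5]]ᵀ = [[2, -7, -7], [-8, 3, 2], [-7, -5, 5]]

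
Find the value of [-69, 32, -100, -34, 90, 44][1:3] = [32, -100]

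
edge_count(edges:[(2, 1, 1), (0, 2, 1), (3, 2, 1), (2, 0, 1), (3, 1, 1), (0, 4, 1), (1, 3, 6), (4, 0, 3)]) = 8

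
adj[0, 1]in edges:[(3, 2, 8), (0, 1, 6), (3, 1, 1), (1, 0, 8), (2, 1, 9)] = 6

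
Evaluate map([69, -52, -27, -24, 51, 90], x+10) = 69+10=79, -52+10=-42, -27+10=-17, -24+10=-14, 51+10=61, 90+10=100
= [79, -42, -17, -14, 61, 100]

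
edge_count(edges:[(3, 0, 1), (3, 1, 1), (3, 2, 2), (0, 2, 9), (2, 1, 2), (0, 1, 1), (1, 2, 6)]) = 7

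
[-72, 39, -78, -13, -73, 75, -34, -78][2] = -78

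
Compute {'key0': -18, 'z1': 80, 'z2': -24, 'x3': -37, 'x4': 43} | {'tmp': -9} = {'key0': -18, 'z1': 80, 'z2': -24, 'x3': -37, 'x4': 43, 'tmp': -9}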